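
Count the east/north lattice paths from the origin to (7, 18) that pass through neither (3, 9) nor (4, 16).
Number of paths = 292550

Inclusion–exclusion. Total paths: C(25, 7) = 480700. Through P₁: C(12, 3)·C(13, 4) = 157300. Through P₂: C(20, 4)·C(5, 3) = 48450. Since P₁ is strictly southwest of P₂, a monotone path through both must visit P₁ then P₂; paths through both = C(12, 3)·C(8, 1)·C(5, 3) = 17600. Avoid both = 480700 − 157300 − 48450 + 17600 = 292550.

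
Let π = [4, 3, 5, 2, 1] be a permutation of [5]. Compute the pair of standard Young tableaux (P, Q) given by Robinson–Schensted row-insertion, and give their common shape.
P = [1, 5] / [2] / [3] / [4];  Q = [1, 3] / [2] / [4] / [5];  common shape = (2, 1, 1, 1)

Row-insert the values π_1, π_2, … into P one at a time, bumping the leftmost entry strictly greater than the inserted value down to the next row. The recording tableau Q records, in position (i, j), the step at which that cell was added to P.
  Insert 4 (step 1): P = [4];  Q = [1]
  Insert 3 (step 2): P = [3] / [4];  Q = [1] / [2]
  Insert 5 (step 3): P = [3, 5] / [4];  Q = [1, 3] / [2]
  Insert 2 (step 4): P = [2, 5] / [3] / [4];  Q = [1, 3] / [2] / [4]
  Insert 1 (step 5): P = [1, 5] / [2] / [3] / [4];  Q = [1, 3] / [2] / [4] / [5]
Final shape: (2, 1, 1, 1).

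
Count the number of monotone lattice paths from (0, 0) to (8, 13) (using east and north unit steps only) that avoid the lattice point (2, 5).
Number of paths = 140427

Total paths from (0, 0) to (8, 13): C(21, 8) = 203490. Paths through (2, 5): (paths (0, 0) → (2, 5)) × (paths (2, 5) → (8, 13)) = C(7, 2) · C(14, 6) = 21 · 3003 = 63063. Avoidance count = 203490 − 63063 = 140427.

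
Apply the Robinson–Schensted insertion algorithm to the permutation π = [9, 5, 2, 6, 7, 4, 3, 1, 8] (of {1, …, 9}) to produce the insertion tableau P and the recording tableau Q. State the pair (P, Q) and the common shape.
P = [1, 3, 7, 8] / [2, 6] / [4] / [5] / [9];  Q = [1, 4, 5, 9] / [2, 6] / [3] / [7] / [8];  common shape = (4, 2, 1, 1, 1)

Row-insert the values π_1, π_2, … into P one at a time, bumping the leftmost entry strictly greater than the inserted value down to the next row. The recording tableau Q records, in position (i, j), the step at which that cell was added to P.
  Insert 9 (step 1): P = [9];  Q = [1]
  Insert 5 (step 2): P = [5] / [9];  Q = [1] / [2]
  Insert 2 (step 3): P = [2] / [5] / [9];  Q = [1] / [2] / [3]
  Insert 6 (step 4): P = [2, 6] / [5] / [9];  Q = [1, 4] / [2] / [3]
  Insert 7 (step 5): P = [2, 6, 7] / [5] / [9];  Q = [1, 4, 5] / [2] / [3]
  Insert 4 (step 6): P = [2, 4, 7] / [5, 6] / [9];  Q = [1, 4, 5] / [2, 6] / [3]
  Insert 3 (step 7): P = [2, 3, 7] / [4, 6] / [5] / [9];  Q = [1, 4, 5] / [2, 6] / [3] / [7]
  Insert 1 (step 8): P = [1, 3, 7] / [2, 6] / [4] / [5] / [9];  Q = [1, 4, 5] / [2, 6] / [3] / [7] / [8]
  Insert 8 (step 9): P = [1, 3, 7, 8] / [2, 6] / [4] / [5] / [9];  Q = [1, 4, 5, 9] / [2, 6] / [3] / [7] / [8]
Final shape: (4, 2, 1, 1, 1).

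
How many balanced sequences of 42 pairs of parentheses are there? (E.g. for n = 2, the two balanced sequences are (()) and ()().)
C_42 = 39044429911904443959240

These balanced parentheses are counted by the Catalan number C_n = (1/(n + 1)) · C(2n, n). For n = 42: C_42 = (1/43) · C(84, 42) = 1678910486211891090247320/43 = 39044429911904443959240.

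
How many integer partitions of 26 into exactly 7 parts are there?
p(26, 7 parts) = 300

Partitions of n into exactly k parts are in bijection with partitions of n − k into at most k parts (subtract 1 from each part). So p(26, exactly 7) = p(19, parts ≤ 7). Computing via the recurrence p(m, j) = p(m, j−1) + p(m−j, j) gives 300.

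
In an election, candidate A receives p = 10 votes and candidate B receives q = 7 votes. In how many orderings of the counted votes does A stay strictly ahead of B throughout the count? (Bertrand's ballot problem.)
Strict-lead orderings = 3432

Total orderings of the 17 votes with 10 for A: C(17, 10) = 19448. By the Bertrand ballot formula (Cycle Lemma / reflection principle), the number of orderings in which A is strictly ahead of B throughout is (p − q)/(p + q) · C(p + q, p) = (10 − 7)/(10 + 7) · 19448 = 3432.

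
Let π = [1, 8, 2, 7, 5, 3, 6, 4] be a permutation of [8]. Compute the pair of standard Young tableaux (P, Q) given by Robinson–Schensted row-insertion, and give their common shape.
P = [1, 2, 3, 4] / [5, 6] / [7] / [8];  Q = [1, 2, 4, 7] / [3, 8] / [5] / [6];  common shape = (4, 2, 1, 1)

Row-insert the values π_1, π_2, … into P one at a time, bumping the leftmost entry strictly greater than the inserted value down to the next row. The recording tableau Q records, in position (i, j), the step at which that cell was added to P.
  Insert 1 (step 1): P = [1];  Q = [1]
  Insert 8 (step 2): P = [1, 8];  Q = [1, 2]
  Insert 2 (step 3): P = [1, 2] / [8];  Q = [1, 2] / [3]
  Insert 7 (step 4): P = [1, 2, 7] / [8];  Q = [1, 2, 4] / [3]
  Insert 5 (step 5): P = [1, 2, 5] / [7] / [8];  Q = [1, 2, 4] / [3] / [5]
  Insert 3 (step 6): P = [1, 2, 3] / [5] / [7] / [8];  Q = [1, 2, 4] / [3] / [5] / [6]
  Insert 6 (step 7): P = [1, 2, 3, 6] / [5] / [7] / [8];  Q = [1, 2, 4, 7] / [3] / [5] / [6]
  Insert 4 (step 8): P = [1, 2, 3, 4] / [5, 6] / [7] / [8];  Q = [1, 2, 4, 7] / [3, 8] / [5] / [6]
Final shape: (4, 2, 1, 1).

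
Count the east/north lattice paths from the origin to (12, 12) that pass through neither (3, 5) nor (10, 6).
Number of paths = 1851836

Inclusion–exclusion. Total paths: C(24, 12) = 2704156. Through P₁: C(8, 3)·C(16, 9) = 640640. Through P₂: C(16, 10)·C(8, 2) = 224224. Since P₁ is strictly southwest of P₂, a monotone path through both must visit P₁ then P₂; paths through both = C(8, 3)·C(8, 7)·C(8, 2) = 12544. Avoid both = 2704156 − 640640 − 224224 + 12544 = 1851836.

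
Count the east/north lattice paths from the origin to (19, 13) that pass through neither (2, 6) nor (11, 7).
Number of paths = 242956056

Inclusion–exclusion. Total paths: C(32, 19) = 347373600. Through P₁: C(8, 2)·C(24, 17) = 9690912. Through P₂: C(18, 11)·C(14, 8) = 95567472. Since P₁ is strictly southwest of P₂, a monotone path through both must visit P₁ then P₂; paths through both = C(8, 2)·C(10, 9)·C(14, 8) = 840840. Avoid both = 347373600 − 9690912 − 95567472 + 840840 = 242956056.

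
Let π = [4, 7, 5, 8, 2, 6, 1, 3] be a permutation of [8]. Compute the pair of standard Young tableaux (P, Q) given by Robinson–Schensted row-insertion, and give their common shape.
P = [1, 3, 6] / [2, 5] / [4, 8] / [7];  Q = [1, 2, 4] / [3, 6] / [5, 8] / [7];  common shape = (3, 2, 2, 1)

Row-insert the values π_1, π_2, … into P one at a time, bumping the leftmost entry strictly greater than the inserted value down to the next row. The recording tableau Q records, in position (i, j), the step at which that cell was added to P.
  Insert 4 (step 1): P = [4];  Q = [1]
  Insert 7 (step 2): P = [4, 7];  Q = [1, 2]
  Insert 5 (step 3): P = [4, 5] / [7];  Q = [1, 2] / [3]
  Insert 8 (step 4): P = [4, 5, 8] / [7];  Q = [1, 2, 4] / [3]
  Insert 2 (step 5): P = [2, 5, 8] / [4] / [7];  Q = [1, 2, 4] / [3] / [5]
  Insert 6 (step 6): P = [2, 5, 6] / [4, 8] / [7];  Q = [1, 2, 4] / [3, 6] / [5]
  Insert 1 (step 7): P = [1, 5, 6] / [2, 8] / [4] / [7];  Q = [1, 2, 4] / [3, 6] / [5] / [7]
  Insert 3 (step 8): P = [1, 3, 6] / [2, 5] / [4, 8] / [7];  Q = [1, 2, 4] / [3, 6] / [5, 8] / [7]
Final shape: (3, 2, 2, 1).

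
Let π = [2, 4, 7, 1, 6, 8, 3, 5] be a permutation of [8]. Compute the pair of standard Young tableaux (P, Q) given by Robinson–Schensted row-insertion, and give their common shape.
P = [1, 3, 5, 8] / [2, 4, 6] / [7];  Q = [1, 2, 3, 6] / [4, 5, 8] / [7];  common shape = (4, 3, 1)

Row-insert the values π_1, π_2, … into P one at a time, bumping the leftmost entry strictly greater than the inserted value down to the next row. The recording tableau Q records, in position (i, j), the step at which that cell was added to P.
  Insert 2 (step 1): P = [2];  Q = [1]
  Insert 4 (step 2): P = [2, 4];  Q = [1, 2]
  Insert 7 (step 3): P = [2, 4, 7];  Q = [1, 2, 3]
  Insert 1 (step 4): P = [1, 4, 7] / [2];  Q = [1, 2, 3] / [4]
  Insert 6 (step 5): P = [1, 4, 6] / [2, 7];  Q = [1, 2, 3] / [4, 5]
  Insert 8 (step 6): P = [1, 4, 6, 8] / [2, 7];  Q = [1, 2, 3, 6] / [4, 5]
  Insert 3 (step 7): P = [1, 3, 6, 8] / [2, 4] / [7];  Q = [1, 2, 3, 6] / [4, 5] / [7]
  Insert 5 (step 8): P = [1, 3, 5, 8] / [2, 4, 6] / [7];  Q = [1, 2, 3, 6] / [4, 5, 8] / [7]
Final shape: (4, 3, 1).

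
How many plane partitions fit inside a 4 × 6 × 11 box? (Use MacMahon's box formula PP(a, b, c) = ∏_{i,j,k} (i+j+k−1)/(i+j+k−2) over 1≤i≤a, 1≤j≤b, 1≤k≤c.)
PP(4, 6, 11) = 14675134144320

Evaluate the triple product over i = 1..4, j = 1..6, k = 1..11. The factors are (2/1) · (3/2) · (4/3) · (5/4) · (6/5) · (7/6) · (8/7) · (9/8) · … (264 factors total). The numerators and denominators telescope so the product is an integer; carrying out the multiplication exactly gives PP(4, 6, 11) = 14675134144320.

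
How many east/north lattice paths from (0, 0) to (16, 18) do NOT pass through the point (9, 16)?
Number of paths = 2130414330

Total paths from (0, 0) to (16, 18): C(34, 16) = 2203961430. Paths through (9, 16): (paths (0, 0) → (9, 16)) × (paths (9, 16) → (16, 18)) = C(25, 9) · C(9, 7) = 2042975 · 36 = 73547100. Avoidance count = 2203961430 − 73547100 = 2130414330.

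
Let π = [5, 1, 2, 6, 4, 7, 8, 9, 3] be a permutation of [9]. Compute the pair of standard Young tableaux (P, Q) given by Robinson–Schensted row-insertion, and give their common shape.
P = [1, 2, 3, 7, 8, 9] / [4, 6] / [5];  Q = [1, 3, 4, 6, 7, 8] / [2, 5] / [9];  common shape = (6, 2, 1)

Row-insert the values π_1, π_2, … into P one at a time, bumping the leftmost entry strictly greater than the inserted value down to the next row. The recording tableau Q records, in position (i, j), the step at which that cell was added to P.
  Insert 5 (step 1): P = [5];  Q = [1]
  Insert 1 (step 2): P = [1] / [5];  Q = [1] / [2]
  Insert 2 (step 3): P = [1, 2] / [5];  Q = [1, 3] / [2]
  Insert 6 (step 4): P = [1, 2, 6] / [5];  Q = [1, 3, 4] / [2]
  Insert 4 (step 5): P = [1, 2, 4] / [5, 6];  Q = [1, 3, 4] / [2, 5]
  Insert 7 (step 6): P = [1, 2, 4, 7] / [5, 6];  Q = [1, 3, 4, 6] / [2, 5]
  Insert 8 (step 7): P = [1, 2, 4, 7, 8] / [5, 6];  Q = [1, 3, 4, 6, 7] / [2, 5]
  Insert 9 (step 8): P = [1, 2, 4, 7, 8, 9] / [5, 6];  Q = [1, 3, 4, 6, 7, 8] / [2, 5]
  Insert 3 (step 9): P = [1, 2, 3, 7, 8, 9] / [4, 6] / [5];  Q = [1, 3, 4, 6, 7, 8] / [2, 5] / [9]
Final shape: (6, 2, 1).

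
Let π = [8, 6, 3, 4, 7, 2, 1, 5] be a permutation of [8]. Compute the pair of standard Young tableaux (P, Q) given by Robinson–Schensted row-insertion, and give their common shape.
P = [1, 4, 5] / [2, 7] / [3] / [6] / [8];  Q = [1, 4, 5] / [2, 8] / [3] / [6] / [7];  common shape = (3, 2, 1, 1, 1)

Row-insert the values π_1, π_2, … into P one at a time, bumping the leftmost entry strictly greater than the inserted value down to the next row. The recording tableau Q records, in position (i, j), the step at which that cell was added to P.
  Insert 8 (step 1): P = [8];  Q = [1]
  Insert 6 (step 2): P = [6] / [8];  Q = [1] / [2]
  Insert 3 (step 3): P = [3] / [6] / [8];  Q = [1] / [2] / [3]
  Insert 4 (step 4): P = [3, 4] / [6] / [8];  Q = [1, 4] / [2] / [3]
  Insert 7 (step 5): P = [3, 4, 7] / [6] / [8];  Q = [1, 4, 5] / [2] / [3]
  Insert 2 (step 6): P = [2, 4, 7] / [3] / [6] / [8];  Q = [1, 4, 5] / [2] / [3] / [6]
  Insert 1 (step 7): P = [1, 4, 7] / [2] / [3] / [6] / [8];  Q = [1, 4, 5] / [2] / [3] / [6] / [7]
  Insert 5 (step 8): P = [1, 4, 5] / [2, 7] / [3] / [6] / [8];  Q = [1, 4, 5] / [2, 8] / [3] / [6] / [7]
Final shape: (3, 2, 1, 1, 1).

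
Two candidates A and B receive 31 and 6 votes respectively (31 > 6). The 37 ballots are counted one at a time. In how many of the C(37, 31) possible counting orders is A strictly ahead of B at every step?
Strict-lead orderings = 1570800

Total orderings of the 37 votes with 31 for A: C(37, 31) = 2324784. By the Bertrand ballot formula (Cycle Lemma / reflection principle), the number of orderings in which A is strictly ahead of B throughout is (p − q)/(p + q) · C(p + q, p) = (31 − 6)/(31 + 6) · 2324784 = 1570800.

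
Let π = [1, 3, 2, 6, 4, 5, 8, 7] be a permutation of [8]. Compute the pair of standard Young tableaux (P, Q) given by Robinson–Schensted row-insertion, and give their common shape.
P = [1, 2, 4, 5, 7] / [3, 6, 8];  Q = [1, 2, 4, 6, 7] / [3, 5, 8];  common shape = (5, 3)

Row-insert the values π_1, π_2, … into P one at a time, bumping the leftmost entry strictly greater than the inserted value down to the next row. The recording tableau Q records, in position (i, j), the step at which that cell was added to P.
  Insert 1 (step 1): P = [1];  Q = [1]
  Insert 3 (step 2): P = [1, 3];  Q = [1, 2]
  Insert 2 (step 3): P = [1, 2] / [3];  Q = [1, 2] / [3]
  Insert 6 (step 4): P = [1, 2, 6] / [3];  Q = [1, 2, 4] / [3]
  Insert 4 (step 5): P = [1, 2, 4] / [3, 6];  Q = [1, 2, 4] / [3, 5]
  Insert 5 (step 6): P = [1, 2, 4, 5] / [3, 6];  Q = [1, 2, 4, 6] / [3, 5]
  Insert 8 (step 7): P = [1, 2, 4, 5, 8] / [3, 6];  Q = [1, 2, 4, 6, 7] / [3, 5]
  Insert 7 (step 8): P = [1, 2, 4, 5, 7] / [3, 6, 8];  Q = [1, 2, 4, 6, 7] / [3, 5, 8]
Final shape: (5, 3).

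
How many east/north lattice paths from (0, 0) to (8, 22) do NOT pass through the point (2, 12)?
Number of paths = 5124197

Total paths from (0, 0) to (8, 22): C(30, 8) = 5852925. Paths through (2, 12): (paths (0, 0) → (2, 12)) × (paths (2, 12) → (8, 22)) = C(14, 2) · C(16, 6) = 91 · 8008 = 728728. Avoidance count = 5852925 − 728728 = 5124197.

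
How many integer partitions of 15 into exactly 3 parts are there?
p(15, 3 parts) = 19

Partitions of n into exactly k parts ↔ partitions of n − k into at most k parts (subtract 1 from each part). For n = 15, k = 3, the partitions are: 13+1+1, 12+2+1, 11+3+1, 11+2+2, 10+4+1, 10+3+2, 9+5+1, 9+4+2, 9+3+3, 8+6+1, 8+5+2, 8+4+3, 7+7+1, 7+6+2, 7+5+3, 7+4+4, 6+6+3, 6+5+4, 5+5+5. Count = 19.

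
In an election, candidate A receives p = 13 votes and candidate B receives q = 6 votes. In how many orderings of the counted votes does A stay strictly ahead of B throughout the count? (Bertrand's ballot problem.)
Strict-lead orderings = 9996

Total orderings of the 19 votes with 13 for A: C(19, 13) = 27132. By the Bertrand ballot formula (Cycle Lemma / reflection principle), the number of orderings in which A is strictly ahead of B throughout is (p − q)/(p + q) · C(p + q, p) = (13 − 6)/(13 + 6) · 27132 = 9996.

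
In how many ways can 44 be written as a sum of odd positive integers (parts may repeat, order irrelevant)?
p_odd(44) = 1816

Enumerate partitions using only odd parts via the recurrence o(n, m) = o(n, m−2) + o(n−m, m) over odd m, starting from the largest odd part ≤ n. This gives p_odd(44) = 1816. (Euler's theorem: equals the count of distinct-part partitions.)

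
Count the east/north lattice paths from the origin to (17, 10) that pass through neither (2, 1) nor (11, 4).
Number of paths = 3862353

Inclusion–exclusion. Total paths: C(27, 17) = 8436285. Through P₁: C(3, 2)·C(24, 15) = 3922512. Through P₂: C(15, 11)·C(12, 6) = 1261260. Since P₁ is strictly southwest of P₂, a monotone path through both must visit P₁ then P₂; paths through both = C(3, 2)·C(12, 9)·C(12, 6) = 609840. Avoid both = 8436285 − 3922512 − 1261260 + 609840 = 3862353.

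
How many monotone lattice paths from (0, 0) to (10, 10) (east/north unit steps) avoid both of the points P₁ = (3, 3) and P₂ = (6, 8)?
Number of paths = 87871

Inclusion–exclusion. Total paths: C(20, 10) = 184756. Through P₁: C(6, 3)·C(14, 7) = 68640. Through P₂: C(14, 6)·C(6, 4) = 45045. Since P₁ is strictly southwest of P₂, a monotone path through both must visit P₁ then P₂; paths through both = C(6, 3)·C(8, 3)·C(6, 4) = 16800. Avoid both = 184756 − 68640 − 45045 + 16800 = 87871.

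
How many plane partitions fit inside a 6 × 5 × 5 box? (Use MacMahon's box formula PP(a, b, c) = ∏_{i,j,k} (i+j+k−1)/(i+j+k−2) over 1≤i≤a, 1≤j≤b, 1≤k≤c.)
PP(6, 5, 5) = 3184461423

Evaluate the triple product over i = 1..6, j = 1..5, k = 1..5. The factors are (2/1) · (3/2) · (4/3) · (5/4) · (6/5) · (3/2) · (4/3) · (5/4) · … (150 factors total). The numerators and denominators telescope so the product is an integer; carrying out the multiplication exactly gives PP(6, 5, 5) = 3184461423.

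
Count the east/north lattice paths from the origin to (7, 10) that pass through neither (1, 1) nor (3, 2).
Number of paths = 7458

Inclusion–exclusion. Total paths: C(17, 7) = 19448. Through P₁: C(2, 1)·C(15, 6) = 10010. Through P₂: C(5, 3)·C(12, 4) = 4950. Since P₁ is strictly southwest of P₂, a monotone path through both must visit P₁ then P₂; paths through both = C(2, 1)·C(3, 2)·C(12, 4) = 2970. Avoid both = 19448 − 10010 − 4950 + 2970 = 7458.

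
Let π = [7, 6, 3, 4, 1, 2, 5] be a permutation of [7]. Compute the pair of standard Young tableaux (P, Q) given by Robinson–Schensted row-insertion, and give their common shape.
P = [1, 2, 5] / [3, 4] / [6] / [7];  Q = [1, 4, 7] / [2, 6] / [3] / [5];  common shape = (3, 2, 1, 1)

Row-insert the values π_1, π_2, … into P one at a time, bumping the leftmost entry strictly greater than the inserted value down to the next row. The recording tableau Q records, in position (i, j), the step at which that cell was added to P.
  Insert 7 (step 1): P = [7];  Q = [1]
  Insert 6 (step 2): P = [6] / [7];  Q = [1] / [2]
  Insert 3 (step 3): P = [3] / [6] / [7];  Q = [1] / [2] / [3]
  Insert 4 (step 4): P = [3, 4] / [6] / [7];  Q = [1, 4] / [2] / [3]
  Insert 1 (step 5): P = [1, 4] / [3] / [6] / [7];  Q = [1, 4] / [2] / [3] / [5]
  Insert 2 (step 6): P = [1, 2] / [3, 4] / [6] / [7];  Q = [1, 4] / [2, 6] / [3] / [5]
  Insert 5 (step 7): P = [1, 2, 5] / [3, 4] / [6] / [7];  Q = [1, 4, 7] / [2, 6] / [3] / [5]
Final shape: (3, 2, 1, 1).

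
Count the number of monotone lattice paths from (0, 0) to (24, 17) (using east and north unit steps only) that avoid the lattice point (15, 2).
Number of paths = 151406659906

Total paths from (0, 0) to (24, 17): C(41, 24) = 151584480450. Paths through (15, 2): (paths (0, 0) → (15, 2)) × (paths (15, 2) → (24, 17)) = C(17, 15) · C(24, 9) = 136 · 1307504 = 177820544. Avoidance count = 151584480450 − 177820544 = 151406659906.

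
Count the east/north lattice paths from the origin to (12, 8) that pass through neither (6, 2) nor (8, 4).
Number of paths = 77208

Inclusion–exclusion. Total paths: C(20, 12) = 125970. Through P₁: C(8, 6)·C(12, 6) = 25872. Through P₂: C(12, 8)·C(8, 4) = 34650. Since P₁ is strictly southwest of P₂, a monotone path through both must visit P₁ then P₂; paths through both = C(8, 6)·C(4, 2)·C(8, 4) = 11760. Avoid both = 125970 − 25872 − 34650 + 11760 = 77208.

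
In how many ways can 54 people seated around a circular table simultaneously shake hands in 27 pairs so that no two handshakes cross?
C_27 = 69533550916004

These noncrossing handshakes are counted by the Catalan number C_n = (1/(n + 1)) · C(2n, n). For n = 27: C_27 = (1/28) · C(54, 27) = 1946939425648112/28 = 69533550916004.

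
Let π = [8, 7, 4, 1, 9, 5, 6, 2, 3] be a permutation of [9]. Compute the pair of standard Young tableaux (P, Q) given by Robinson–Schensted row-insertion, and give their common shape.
P = [1, 2, 3] / [4, 5, 6] / [7, 9] / [8];  Q = [1, 5, 7] / [2, 6, 9] / [3, 8] / [4];  common shape = (3, 3, 2, 1)

Row-insert the values π_1, π_2, … into P one at a time, bumping the leftmost entry strictly greater than the inserted value down to the next row. The recording tableau Q records, in position (i, j), the step at which that cell was added to P.
  Insert 8 (step 1): P = [8];  Q = [1]
  Insert 7 (step 2): P = [7] / [8];  Q = [1] / [2]
  Insert 4 (step 3): P = [4] / [7] / [8];  Q = [1] / [2] / [3]
  Insert 1 (step 4): P = [1] / [4] / [7] / [8];  Q = [1] / [2] / [3] / [4]
  Insert 9 (step 5): P = [1, 9] / [4] / [7] / [8];  Q = [1, 5] / [2] / [3] / [4]
  Insert 5 (step 6): P = [1, 5] / [4, 9] / [7] / [8];  Q = [1, 5] / [2, 6] / [3] / [4]
  Insert 6 (step 7): P = [1, 5, 6] / [4, 9] / [7] / [8];  Q = [1, 5, 7] / [2, 6] / [3] / [4]
  Insert 2 (step 8): P = [1, 2, 6] / [4, 5] / [7, 9] / [8];  Q = [1, 5, 7] / [2, 6] / [3, 8] / [4]
  Insert 3 (step 9): P = [1, 2, 3] / [4, 5, 6] / [7, 9] / [8];  Q = [1, 5, 7] / [2, 6, 9] / [3, 8] / [4]
Final shape: (3, 3, 2, 1).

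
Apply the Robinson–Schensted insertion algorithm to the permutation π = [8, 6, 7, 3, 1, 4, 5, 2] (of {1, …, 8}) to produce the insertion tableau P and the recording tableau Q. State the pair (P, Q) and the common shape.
P = [1, 2, 5] / [3, 4] / [6, 7] / [8];  Q = [1, 3, 7] / [2, 6] / [4, 8] / [5];  common shape = (3, 2, 2, 1)

Row-insert the values π_1, π_2, … into P one at a time, bumping the leftmost entry strictly greater than the inserted value down to the next row. The recording tableau Q records, in position (i, j), the step at which that cell was added to P.
  Insert 8 (step 1): P = [8];  Q = [1]
  Insert 6 (step 2): P = [6] / [8];  Q = [1] / [2]
  Insert 7 (step 3): P = [6, 7] / [8];  Q = [1, 3] / [2]
  Insert 3 (step 4): P = [3, 7] / [6] / [8];  Q = [1, 3] / [2] / [4]
  Insert 1 (step 5): P = [1, 7] / [3] / [6] / [8];  Q = [1, 3] / [2] / [4] / [5]
  Insert 4 (step 6): P = [1, 4] / [3, 7] / [6] / [8];  Q = [1, 3] / [2, 6] / [4] / [5]
  Insert 5 (step 7): P = [1, 4, 5] / [3, 7] / [6] / [8];  Q = [1, 3, 7] / [2, 6] / [4] / [5]
  Insert 2 (step 8): P = [1, 2, 5] / [3, 4] / [6, 7] / [8];  Q = [1, 3, 7] / [2, 6] / [4, 8] / [5]
Final shape: (3, 2, 2, 1).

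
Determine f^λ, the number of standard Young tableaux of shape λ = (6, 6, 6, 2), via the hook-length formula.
# SYT of shape (6, 6, 6, 2) = 6928350

Hook-length formula: f^λ = n! / Π hook(c), product over all cells c of the Young diagram. For λ = (6, 6, 6, 2), n = 20 boxes. Hook lengths by row (left-to-right, top-to-bottom): [9, 8, 6, 5, 4, 3]; [8, 7, 5, 4, 3, 2]; [7, 6, 4, 3, 2, 1]; [2, 1]. Product of hooks = 351151718400. So f^λ = 20! / 351151718400 = 2432902008176640000 / 351151718400 = 6928350.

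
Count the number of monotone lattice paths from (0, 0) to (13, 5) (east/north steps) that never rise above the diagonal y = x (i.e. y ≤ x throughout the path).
Number of paths = 5508

By the reflection principle (André's argument), the number of monotone paths to (13, 5) with n ≤ m that never go above y = x is C(18, 13) − C(18, 14) = 8568 − 3060 = 5508.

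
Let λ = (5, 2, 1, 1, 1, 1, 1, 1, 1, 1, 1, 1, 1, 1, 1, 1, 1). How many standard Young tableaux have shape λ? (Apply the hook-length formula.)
# SYT of shape (5, 2, 1, 1, 1, 1, 1, 1, 1, 1, 1, 1, 1, 1, 1, 1, 1) = 80256

Hook-length formula: f^λ = n! / Π hook(c), product over all cells c of the Young diagram. For λ = (5, 2, 1, 1, 1, 1, 1, 1, 1, 1, 1, 1, 1, 1, 1, 1, 1), n = 22 boxes. Hook lengths by row (left-to-right, top-to-bottom): [21, 5, 3, 2, 1]; [17, 1]; [15]; [14]; [13]; [12]; [11]; [10]; [9]; [8]; [7]; [6]; [5]; [4]; [3]; [2]; [1]. Product of hooks = 14005192481280000. So f^λ = 22! / 14005192481280000 = 1124000727777607680000 / 14005192481280000 = 80256.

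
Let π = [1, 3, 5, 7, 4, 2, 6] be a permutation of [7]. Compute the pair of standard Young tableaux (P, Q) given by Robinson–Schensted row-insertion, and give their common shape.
P = [1, 2, 4, 6] / [3, 7] / [5];  Q = [1, 2, 3, 4] / [5, 7] / [6];  common shape = (4, 2, 1)

Row-insert the values π_1, π_2, … into P one at a time, bumping the leftmost entry strictly greater than the inserted value down to the next row. The recording tableau Q records, in position (i, j), the step at which that cell was added to P.
  Insert 1 (step 1): P = [1];  Q = [1]
  Insert 3 (step 2): P = [1, 3];  Q = [1, 2]
  Insert 5 (step 3): P = [1, 3, 5];  Q = [1, 2, 3]
  Insert 7 (step 4): P = [1, 3, 5, 7];  Q = [1, 2, 3, 4]
  Insert 4 (step 5): P = [1, 3, 4, 7] / [5];  Q = [1, 2, 3, 4] / [5]
  Insert 2 (step 6): P = [1, 2, 4, 7] / [3] / [5];  Q = [1, 2, 3, 4] / [5] / [6]
  Insert 6 (step 7): P = [1, 2, 4, 6] / [3, 7] / [5];  Q = [1, 2, 3, 4] / [5, 7] / [6]
Final shape: (4, 2, 1).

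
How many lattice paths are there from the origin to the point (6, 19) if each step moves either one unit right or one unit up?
Number of paths = 177100

A monotone lattice path from (0, 0) to (6, 19) consists of 6 east steps and 19 north steps in some order, so it is determined by which 6 of the 25 steps are east. The count is C(25, 6) = 177100.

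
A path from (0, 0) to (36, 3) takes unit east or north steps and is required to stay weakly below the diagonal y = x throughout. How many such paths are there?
Number of paths = 8398

By the reflection principle (André's argument), the number of monotone paths to (36, 3) with n ≤ m that never go above y = x is C(39, 36) − C(39, 37) = 9139 − 741 = 8398.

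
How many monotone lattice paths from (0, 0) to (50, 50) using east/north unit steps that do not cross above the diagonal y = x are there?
C_50 = 1978261657756160653623774456

These NE paths below the diagonal are counted by the Catalan number C_n = (1/(n + 1)) · C(2n, n). For n = 50: C_50 = (1/51) · C(100, 50) = 100891344545564193334812497256/51 = 1978261657756160653623774456.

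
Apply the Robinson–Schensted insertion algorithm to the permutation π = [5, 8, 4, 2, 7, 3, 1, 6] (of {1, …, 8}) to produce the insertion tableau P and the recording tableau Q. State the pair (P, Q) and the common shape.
P = [1, 3, 6] / [2, 7] / [4, 8] / [5];  Q = [1, 2, 8] / [3, 5] / [4, 6] / [7];  common shape = (3, 2, 2, 1)

Row-insert the values π_1, π_2, … into P one at a time, bumping the leftmost entry strictly greater than the inserted value down to the next row. The recording tableau Q records, in position (i, j), the step at which that cell was added to P.
  Insert 5 (step 1): P = [5];  Q = [1]
  Insert 8 (step 2): P = [5, 8];  Q = [1, 2]
  Insert 4 (step 3): P = [4, 8] / [5];  Q = [1, 2] / [3]
  Insert 2 (step 4): P = [2, 8] / [4] / [5];  Q = [1, 2] / [3] / [4]
  Insert 7 (step 5): P = [2, 7] / [4, 8] / [5];  Q = [1, 2] / [3, 5] / [4]
  Insert 3 (step 6): P = [2, 3] / [4, 7] / [5, 8];  Q = [1, 2] / [3, 5] / [4, 6]
  Insert 1 (step 7): P = [1, 3] / [2, 7] / [4, 8] / [5];  Q = [1, 2] / [3, 5] / [4, 6] / [7]
  Insert 6 (step 8): P = [1, 3, 6] / [2, 7] / [4, 8] / [5];  Q = [1, 2, 8] / [3, 5] / [4, 6] / [7]
Final shape: (3, 2, 2, 1).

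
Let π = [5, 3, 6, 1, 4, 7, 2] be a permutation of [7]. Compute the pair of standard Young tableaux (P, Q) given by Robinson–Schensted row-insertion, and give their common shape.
P = [1, 2, 7] / [3, 4] / [5, 6];  Q = [1, 3, 6] / [2, 5] / [4, 7];  common shape = (3, 2, 2)

Row-insert the values π_1, π_2, … into P one at a time, bumping the leftmost entry strictly greater than the inserted value down to the next row. The recording tableau Q records, in position (i, j), the step at which that cell was added to P.
  Insert 5 (step 1): P = [5];  Q = [1]
  Insert 3 (step 2): P = [3] / [5];  Q = [1] / [2]
  Insert 6 (step 3): P = [3, 6] / [5];  Q = [1, 3] / [2]
  Insert 1 (step 4): P = [1, 6] / [3] / [5];  Q = [1, 3] / [2] / [4]
  Insert 4 (step 5): P = [1, 4] / [3, 6] / [5];  Q = [1, 3] / [2, 5] / [4]
  Insert 7 (step 6): P = [1, 4, 7] / [3, 6] / [5];  Q = [1, 3, 6] / [2, 5] / [4]
  Insert 2 (step 7): P = [1, 2, 7] / [3, 4] / [5, 6];  Q = [1, 3, 6] / [2, 5] / [4, 7]
Final shape: (3, 2, 2).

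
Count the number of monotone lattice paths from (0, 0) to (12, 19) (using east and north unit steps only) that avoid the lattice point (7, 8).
Number of paths = 113012445

Total paths from (0, 0) to (12, 19): C(31, 12) = 141120525. Paths through (7, 8): (paths (0, 0) → (7, 8)) × (paths (7, 8) → (12, 19)) = C(15, 7) · C(16, 5) = 6435 · 4368 = 28108080. Avoidance count = 141120525 − 28108080 = 113012445.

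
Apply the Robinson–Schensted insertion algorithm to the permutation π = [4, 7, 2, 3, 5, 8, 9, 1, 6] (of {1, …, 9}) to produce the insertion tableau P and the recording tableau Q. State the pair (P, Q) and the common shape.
P = [1, 3, 5, 6, 9] / [2, 7, 8] / [4];  Q = [1, 2, 5, 6, 7] / [3, 4, 9] / [8];  common shape = (5, 3, 1)

Row-insert the values π_1, π_2, … into P one at a time, bumping the leftmost entry strictly greater than the inserted value down to the next row. The recording tableau Q records, in position (i, j), the step at which that cell was added to P.
  Insert 4 (step 1): P = [4];  Q = [1]
  Insert 7 (step 2): P = [4, 7];  Q = [1, 2]
  Insert 2 (step 3): P = [2, 7] / [4];  Q = [1, 2] / [3]
  Insert 3 (step 4): P = [2, 3] / [4, 7];  Q = [1, 2] / [3, 4]
  Insert 5 (step 5): P = [2, 3, 5] / [4, 7];  Q = [1, 2, 5] / [3, 4]
  Insert 8 (step 6): P = [2, 3, 5, 8] / [4, 7];  Q = [1, 2, 5, 6] / [3, 4]
  Insert 9 (step 7): P = [2, 3, 5, 8, 9] / [4, 7];  Q = [1, 2, 5, 6, 7] / [3, 4]
  Insert 1 (step 8): P = [1, 3, 5, 8, 9] / [2, 7] / [4];  Q = [1, 2, 5, 6, 7] / [3, 4] / [8]
  Insert 6 (step 9): P = [1, 3, 5, 6, 9] / [2, 7, 8] / [4];  Q = [1, 2, 5, 6, 7] / [3, 4, 9] / [8]
Final shape: (5, 3, 1).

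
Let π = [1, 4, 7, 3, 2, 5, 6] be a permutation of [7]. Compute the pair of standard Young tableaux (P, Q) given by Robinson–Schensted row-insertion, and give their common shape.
P = [1, 2, 5, 6] / [3, 7] / [4];  Q = [1, 2, 3, 7] / [4, 6] / [5];  common shape = (4, 2, 1)

Row-insert the values π_1, π_2, … into P one at a time, bumping the leftmost entry strictly greater than the inserted value down to the next row. The recording tableau Q records, in position (i, j), the step at which that cell was added to P.
  Insert 1 (step 1): P = [1];  Q = [1]
  Insert 4 (step 2): P = [1, 4];  Q = [1, 2]
  Insert 7 (step 3): P = [1, 4, 7];  Q = [1, 2, 3]
  Insert 3 (step 4): P = [1, 3, 7] / [4];  Q = [1, 2, 3] / [4]
  Insert 2 (step 5): P = [1, 2, 7] / [3] / [4];  Q = [1, 2, 3] / [4] / [5]
  Insert 5 (step 6): P = [1, 2, 5] / [3, 7] / [4];  Q = [1, 2, 3] / [4, 6] / [5]
  Insert 6 (step 7): P = [1, 2, 5, 6] / [3, 7] / [4];  Q = [1, 2, 3, 7] / [4, 6] / [5]
Final shape: (4, 2, 1).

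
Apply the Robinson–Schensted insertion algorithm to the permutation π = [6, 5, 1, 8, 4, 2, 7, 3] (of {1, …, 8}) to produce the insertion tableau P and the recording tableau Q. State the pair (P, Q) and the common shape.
P = [1, 2, 3] / [4, 7] / [5, 8] / [6];  Q = [1, 4, 7] / [2, 5] / [3, 8] / [6];  common shape = (3, 2, 2, 1)

Row-insert the values π_1, π_2, … into P one at a time, bumping the leftmost entry strictly greater than the inserted value down to the next row. The recording tableau Q records, in position (i, j), the step at which that cell was added to P.
  Insert 6 (step 1): P = [6];  Q = [1]
  Insert 5 (step 2): P = [5] / [6];  Q = [1] / [2]
  Insert 1 (step 3): P = [1] / [5] / [6];  Q = [1] / [2] / [3]
  Insert 8 (step 4): P = [1, 8] / [5] / [6];  Q = [1, 4] / [2] / [3]
  Insert 4 (step 5): P = [1, 4] / [5, 8] / [6];  Q = [1, 4] / [2, 5] / [3]
  Insert 2 (step 6): P = [1, 2] / [4, 8] / [5] / [6];  Q = [1, 4] / [2, 5] / [3] / [6]
  Insert 7 (step 7): P = [1, 2, 7] / [4, 8] / [5] / [6];  Q = [1, 4, 7] / [2, 5] / [3] / [6]
  Insert 3 (step 8): P = [1, 2, 3] / [4, 7] / [5, 8] / [6];  Q = [1, 4, 7] / [2, 5] / [3, 8] / [6]
Final shape: (3, 2, 2, 1).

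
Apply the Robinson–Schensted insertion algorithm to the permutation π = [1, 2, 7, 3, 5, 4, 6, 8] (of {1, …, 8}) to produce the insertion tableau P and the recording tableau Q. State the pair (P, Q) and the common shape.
P = [1, 2, 3, 4, 6, 8] / [5] / [7];  Q = [1, 2, 3, 5, 7, 8] / [4] / [6];  common shape = (6, 1, 1)

Row-insert the values π_1, π_2, … into P one at a time, bumping the leftmost entry strictly greater than the inserted value down to the next row. The recording tableau Q records, in position (i, j), the step at which that cell was added to P.
  Insert 1 (step 1): P = [1];  Q = [1]
  Insert 2 (step 2): P = [1, 2];  Q = [1, 2]
  Insert 7 (step 3): P = [1, 2, 7];  Q = [1, 2, 3]
  Insert 3 (step 4): P = [1, 2, 3] / [7];  Q = [1, 2, 3] / [4]
  Insert 5 (step 5): P = [1, 2, 3, 5] / [7];  Q = [1, 2, 3, 5] / [4]
  Insert 4 (step 6): P = [1, 2, 3, 4] / [5] / [7];  Q = [1, 2, 3, 5] / [4] / [6]
  Insert 6 (step 7): P = [1, 2, 3, 4, 6] / [5] / [7];  Q = [1, 2, 3, 5, 7] / [4] / [6]
  Insert 8 (step 8): P = [1, 2, 3, 4, 6, 8] / [5] / [7];  Q = [1, 2, 3, 5, 7, 8] / [4] / [6]
Final shape: (6, 1, 1).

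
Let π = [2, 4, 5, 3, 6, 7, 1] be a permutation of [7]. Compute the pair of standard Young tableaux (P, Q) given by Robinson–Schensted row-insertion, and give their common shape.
P = [1, 3, 5, 6, 7] / [2] / [4];  Q = [1, 2, 3, 5, 6] / [4] / [7];  common shape = (5, 1, 1)

Row-insert the values π_1, π_2, … into P one at a time, bumping the leftmost entry strictly greater than the inserted value down to the next row. The recording tableau Q records, in position (i, j), the step at which that cell was added to P.
  Insert 2 (step 1): P = [2];  Q = [1]
  Insert 4 (step 2): P = [2, 4];  Q = [1, 2]
  Insert 5 (step 3): P = [2, 4, 5];  Q = [1, 2, 3]
  Insert 3 (step 4): P = [2, 3, 5] / [4];  Q = [1, 2, 3] / [4]
  Insert 6 (step 5): P = [2, 3, 5, 6] / [4];  Q = [1, 2, 3, 5] / [4]
  Insert 7 (step 6): P = [2, 3, 5, 6, 7] / [4];  Q = [1, 2, 3, 5, 6] / [4]
  Insert 1 (step 7): P = [1, 3, 5, 6, 7] / [2] / [4];  Q = [1, 2, 3, 5, 6] / [4] / [7]
Final shape: (5, 1, 1).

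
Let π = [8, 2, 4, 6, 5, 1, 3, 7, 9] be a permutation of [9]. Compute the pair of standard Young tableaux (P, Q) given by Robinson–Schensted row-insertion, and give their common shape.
P = [1, 3, 5, 7, 9] / [2, 4] / [6] / [8];  Q = [1, 3, 4, 8, 9] / [2, 7] / [5] / [6];  common shape = (5, 2, 1, 1)

Row-insert the values π_1, π_2, … into P one at a time, bumping the leftmost entry strictly greater than the inserted value down to the next row. The recording tableau Q records, in position (i, j), the step at which that cell was added to P.
  Insert 8 (step 1): P = [8];  Q = [1]
  Insert 2 (step 2): P = [2] / [8];  Q = [1] / [2]
  Insert 4 (step 3): P = [2, 4] / [8];  Q = [1, 3] / [2]
  Insert 6 (step 4): P = [2, 4, 6] / [8];  Q = [1, 3, 4] / [2]
  Insert 5 (step 5): P = [2, 4, 5] / [6] / [8];  Q = [1, 3, 4] / [2] / [5]
  Insert 1 (step 6): P = [1, 4, 5] / [2] / [6] / [8];  Q = [1, 3, 4] / [2] / [5] / [6]
  Insert 3 (step 7): P = [1, 3, 5] / [2, 4] / [6] / [8];  Q = [1, 3, 4] / [2, 7] / [5] / [6]
  Insert 7 (step 8): P = [1, 3, 5, 7] / [2, 4] / [6] / [8];  Q = [1, 3, 4, 8] / [2, 7] / [5] / [6]
  Insert 9 (step 9): P = [1, 3, 5, 7, 9] / [2, 4] / [6] / [8];  Q = [1, 3, 4, 8, 9] / [2, 7] / [5] / [6]
Final shape: (5, 2, 1, 1).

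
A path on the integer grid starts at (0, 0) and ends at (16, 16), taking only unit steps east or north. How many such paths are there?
Number of paths = 601080390

A monotone lattice path from (0, 0) to (16, 16) consists of 16 east steps and 16 north steps in some order, so it is determined by which 16 of the 32 steps are east. The count is C(32, 16) = 601080390.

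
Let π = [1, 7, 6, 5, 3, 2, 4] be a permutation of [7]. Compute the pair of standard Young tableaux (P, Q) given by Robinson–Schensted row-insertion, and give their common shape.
P = [1, 2, 4] / [3] / [5] / [6] / [7];  Q = [1, 2, 7] / [3] / [4] / [5] / [6];  common shape = (3, 1, 1, 1, 1)

Row-insert the values π_1, π_2, … into P one at a time, bumping the leftmost entry strictly greater than the inserted value down to the next row. The recording tableau Q records, in position (i, j), the step at which that cell was added to P.
  Insert 1 (step 1): P = [1];  Q = [1]
  Insert 7 (step 2): P = [1, 7];  Q = [1, 2]
  Insert 6 (step 3): P = [1, 6] / [7];  Q = [1, 2] / [3]
  Insert 5 (step 4): P = [1, 5] / [6] / [7];  Q = [1, 2] / [3] / [4]
  Insert 3 (step 5): P = [1, 3] / [5] / [6] / [7];  Q = [1, 2] / [3] / [4] / [5]
  Insert 2 (step 6): P = [1, 2] / [3] / [5] / [6] / [7];  Q = [1, 2] / [3] / [4] / [5] / [6]
  Insert 4 (step 7): P = [1, 2, 4] / [3] / [5] / [6] / [7];  Q = [1, 2, 7] / [3] / [4] / [5] / [6]
Final shape: (3, 1, 1, 1, 1).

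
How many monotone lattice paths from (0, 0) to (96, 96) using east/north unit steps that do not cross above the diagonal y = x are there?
C_96 = 3721443204405954385563870541379246659709506697378694300

These NE paths below the diagonal are counted by the Catalan number C_n = (1/(n + 1)) · C(2n, n). For n = 96: C_96 = (1/97) · C(192, 96) = 360979990827377575399695442513786925991822149645733347100/97 = 3721443204405954385563870541379246659709506697378694300.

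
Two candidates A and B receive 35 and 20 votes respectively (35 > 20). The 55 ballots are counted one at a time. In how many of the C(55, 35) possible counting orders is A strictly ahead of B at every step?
Strict-lead orderings = 137737442716965

Total orderings of the 55 votes with 35 for A: C(55, 35) = 505037289962205. By the Bertrand ballot formula (Cycle Lemma / reflection principle), the number of orderings in which A is strictly ahead of B throughout is (p − q)/(p + q) · C(p + q, p) = (35 − 20)/(35 + 20) · 505037289962205 = 137737442716965.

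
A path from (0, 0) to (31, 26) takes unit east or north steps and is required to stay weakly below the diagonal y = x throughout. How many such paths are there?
Number of paths = 2291416680811797

By the reflection principle (André's argument), the number of monotone paths to (31, 26) with n ≤ m that never go above y = x is C(57, 31) − C(57, 32) = 12220888964329584 − 9929472283517787 = 2291416680811797.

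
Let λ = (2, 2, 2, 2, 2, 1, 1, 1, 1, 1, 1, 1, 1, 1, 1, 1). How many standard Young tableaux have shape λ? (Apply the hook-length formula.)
# SYT of shape (2, 2, 2, 2, 2, 1, 1, 1, 1, 1, 1, 1, 1, 1, 1, 1) = 14364

Hook-length formula: f^λ = n! / Π hook(c), product over all cells c of the Young diagram. For λ = (2, 2, 2, 2, 2, 1, 1, 1, 1, 1, 1, 1, 1, 1, 1, 1), n = 21 boxes. Hook lengths by row (left-to-right, top-to-bottom): [17, 5]; [16, 4]; [15, 3]; [14, 2]; [13, 1]; [11]; [10]; [9]; [8]; [7]; [6]; [5]; [4]; [3]; [2]; [1]. Product of hooks = 3556874280960000. So f^λ = 21! / 3556874280960000 = 51090942171709440000 / 3556874280960000 = 14364.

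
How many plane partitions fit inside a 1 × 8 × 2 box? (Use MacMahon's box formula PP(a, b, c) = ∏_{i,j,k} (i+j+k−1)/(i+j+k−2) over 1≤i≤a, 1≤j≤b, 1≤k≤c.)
PP(1, 8, 2) = 45

Evaluate the triple product over i = 1..1, j = 1..8, k = 1..2. The factors are (2/1) · (3/2) · (3/2) · (4/3) · (4/3) · (5/4) · (5/4) · (6/5) · … (16 factors total). The numerators and denominators telescope so the product is an integer; carrying out the multiplication exactly gives PP(1, 8, 2) = 45.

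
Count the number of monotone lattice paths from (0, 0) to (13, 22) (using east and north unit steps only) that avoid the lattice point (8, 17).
Number of paths = 1203780900

Total paths from (0, 0) to (13, 22): C(35, 13) = 1476337800. Paths through (8, 17): (paths (0, 0) → (8, 17)) × (paths (8, 17) → (13, 22)) = C(25, 8) · C(10, 5) = 1081575 · 252 = 272556900. Avoidance count = 1476337800 − 272556900 = 1203780900.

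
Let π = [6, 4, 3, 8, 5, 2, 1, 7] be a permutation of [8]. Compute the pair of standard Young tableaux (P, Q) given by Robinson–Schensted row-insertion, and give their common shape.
P = [1, 5, 7] / [2, 8] / [3] / [4] / [6];  Q = [1, 4, 8] / [2, 5] / [3] / [6] / [7];  common shape = (3, 2, 1, 1, 1)

Row-insert the values π_1, π_2, … into P one at a time, bumping the leftmost entry strictly greater than the inserted value down to the next row. The recording tableau Q records, in position (i, j), the step at which that cell was added to P.
  Insert 6 (step 1): P = [6];  Q = [1]
  Insert 4 (step 2): P = [4] / [6];  Q = [1] / [2]
  Insert 3 (step 3): P = [3] / [4] / [6];  Q = [1] / [2] / [3]
  Insert 8 (step 4): P = [3, 8] / [4] / [6];  Q = [1, 4] / [2] / [3]
  Insert 5 (step 5): P = [3, 5] / [4, 8] / [6];  Q = [1, 4] / [2, 5] / [3]
  Insert 2 (step 6): P = [2, 5] / [3, 8] / [4] / [6];  Q = [1, 4] / [2, 5] / [3] / [6]
  Insert 1 (step 7): P = [1, 5] / [2, 8] / [3] / [4] / [6];  Q = [1, 4] / [2, 5] / [3] / [6] / [7]
  Insert 7 (step 8): P = [1, 5, 7] / [2, 8] / [3] / [4] / [6];  Q = [1, 4, 8] / [2, 5] / [3] / [6] / [7]
Final shape: (3, 2, 1, 1, 1).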